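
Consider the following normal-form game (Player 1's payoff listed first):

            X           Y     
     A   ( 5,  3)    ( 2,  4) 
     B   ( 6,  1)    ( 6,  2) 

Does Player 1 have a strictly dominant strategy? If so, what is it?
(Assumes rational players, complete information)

Yes, Player 1's strictly dominant strategy is B

Work:
A strategy strictly dominates another if it gives a strictly higher payoff against every opponent action. Compare each pair of P1's strategies column-by-column:
  A vs B: [5 vs 6, 2 vs 6] → A does not strictly dominate B (column X: 5 ≤ 6)
  B vs A: [6 vs 5, 6 vs 2] → B strictly dominates A
B strictly dominates every other strategy → strictly dominant.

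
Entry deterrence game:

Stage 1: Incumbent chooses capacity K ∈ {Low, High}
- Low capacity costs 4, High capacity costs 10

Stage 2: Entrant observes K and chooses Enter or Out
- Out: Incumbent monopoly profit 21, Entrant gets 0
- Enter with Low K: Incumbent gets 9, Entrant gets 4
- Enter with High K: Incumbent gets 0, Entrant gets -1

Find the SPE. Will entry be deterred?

SPE: (High, Enter|Low, Out|High); Entry deterred. Incumbent net profit = 11

Work:
After Low K: Entrant enters (4 > 0)
After High K: Entrant stays out (-1 < 0)
Incumbent: Low → 9−4=5, High → 21−10=11
Incumbent chooses High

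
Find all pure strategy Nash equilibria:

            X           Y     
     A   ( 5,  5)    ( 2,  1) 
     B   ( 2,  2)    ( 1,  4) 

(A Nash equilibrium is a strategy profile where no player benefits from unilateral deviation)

Nash equilibrium: (A, X)

Work:
Best responses:
  P1 vs X: payoffs [5, 2] → best response A (payoff 5)
  P1 vs Y: payoffs [2, 1] → best response A (payoff 2)
  P2 vs A: payoffs [5, 1] → best response X (payoff 5)
  P2 vs B: payoffs [2, 4] → best response Y (payoff 4)
Mutual best responses: (A,X) → Nash equilibria.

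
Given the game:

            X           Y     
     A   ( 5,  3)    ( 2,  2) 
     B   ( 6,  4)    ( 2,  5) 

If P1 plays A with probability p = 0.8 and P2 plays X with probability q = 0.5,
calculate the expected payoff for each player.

E[P1] = 3.6, E[P2] = 2.9

Work:
E[P1] = p·q·π₁(A,X) + p·(1-q)·π₁(A,Y) + (1-p)·q·π₁(B,X) + (1-p)·(1-q)·π₁(B,Y)
= 0.8·0.5·5 + 0.8·0.5·2 + 0.2·0.5·6 + 0.2·0.5·2
= 3.6

E[P2] = 2.9 (similar calculation)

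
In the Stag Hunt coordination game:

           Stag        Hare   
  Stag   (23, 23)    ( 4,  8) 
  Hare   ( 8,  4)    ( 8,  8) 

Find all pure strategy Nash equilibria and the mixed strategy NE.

Pure NE: (Stag, Stag) and (Hare, Hare); Mixed NE: p = 0.2105, q = 0.2105

Work:
Check pure NE:
(Stag, Stag): (23, 23) - no unilateral deviation beneficial
(Hare, Hare): (8, 8) - no unilateral deviation beneficial
Mixed NE: P1 plays Stag with p = 0.2105, P2 plays Stag with q = 0.2105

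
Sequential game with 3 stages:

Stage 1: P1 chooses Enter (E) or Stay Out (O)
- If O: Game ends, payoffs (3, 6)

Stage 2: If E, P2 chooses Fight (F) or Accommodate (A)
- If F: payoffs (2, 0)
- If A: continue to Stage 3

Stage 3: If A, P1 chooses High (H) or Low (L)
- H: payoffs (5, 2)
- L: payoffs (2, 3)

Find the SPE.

SPE: (E, A, H); Outcome (5, 2)

Work:
Stage 3: P1 chooses H (5 vs 2)
Stage 2: P2: F->0, A->2 (anticipating H). Choose A
Stage 1: P1: O->3, E->5 (anticipating A, H). Choose E
SPE path: E -> A -> H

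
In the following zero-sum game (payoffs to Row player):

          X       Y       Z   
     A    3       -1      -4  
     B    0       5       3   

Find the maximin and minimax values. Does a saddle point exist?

Maximin = 0, Minimax = 3, Saddle: False

Work:
Row minimums: [-4, 0] → maximin = 0
Column maximums: [3, 5, 3] → minimax = 3
No saddle point (maximin ≠ minimax). Mixed strategy needed.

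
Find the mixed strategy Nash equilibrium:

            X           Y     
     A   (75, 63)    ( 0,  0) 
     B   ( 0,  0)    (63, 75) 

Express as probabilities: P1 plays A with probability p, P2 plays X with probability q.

p = 0.5435, q = 0.4565

Work:
Find probabilities that make opponent indifferent:
P2 chooses q to make P1 indifferent between A and B
P1 chooses p to make P2 indifferent between X and Y
Mixed NE: P1 plays (A: 0.5435, B: 0.4565), P2 plays (X: 0.4565, Y: 0.5435)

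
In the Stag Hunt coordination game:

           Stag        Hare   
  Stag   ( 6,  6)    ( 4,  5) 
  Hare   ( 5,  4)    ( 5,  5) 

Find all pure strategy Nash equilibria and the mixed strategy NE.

Pure NE: (Stag, Stag) and (Hare, Hare); Mixed NE: p = 0.5, q = 0.5

Work:
Check pure NE:
(Stag, Stag): (6, 6) - no unilateral deviation beneficial
(Hare, Hare): (5, 5) - no unilateral deviation beneficial
Mixed NE: P1 plays Stag with p = 0.5, P2 plays Stag with q = 0.5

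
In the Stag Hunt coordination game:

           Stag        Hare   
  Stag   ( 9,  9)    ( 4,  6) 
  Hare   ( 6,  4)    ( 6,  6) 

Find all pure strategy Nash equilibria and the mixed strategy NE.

Pure NE: (Stag, Stag) and (Hare, Hare); Mixed NE: p = 0.4, q = 0.4

Work:
Check pure NE:
(Stag, Stag): (9, 9) - no unilateral deviation beneficial
(Hare, Hare): (6, 6) - no unilateral deviation beneficial
Mixed NE: P1 plays Stag with p = 0.4, P2 plays Stag with q = 0.4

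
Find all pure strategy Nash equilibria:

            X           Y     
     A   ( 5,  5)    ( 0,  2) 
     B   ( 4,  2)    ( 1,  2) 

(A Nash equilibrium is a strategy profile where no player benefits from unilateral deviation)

Nash equilibrium: (A, X), (B, Y)

Work:
Best responses:
  P1 vs X: payoffs [5, 4] → best response A (payoff 5)
  P1 vs Y: payoffs [0, 1] → best response B (payoff 1)
  P2 vs A: payoffs [5, 2] → best response X (payoff 5)
  P2 vs B: payoffs [2, 2] → best response X/Y (payoff 2)
Mutual best responses: (A,X), (B,Y) → Nash equilibria.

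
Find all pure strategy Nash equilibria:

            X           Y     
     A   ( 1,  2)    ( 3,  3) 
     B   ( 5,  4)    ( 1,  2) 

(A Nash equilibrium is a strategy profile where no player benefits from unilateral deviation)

Nash equilibrium: (A, Y), (B, X)

Work:
Best responses:
  P1 vs X: payoffs [1, 5] → best response B (payoff 5)
  P1 vs Y: payoffs [3, 1] → best response A (payoff 3)
  P2 vs A: payoffs [2, 3] → best response Y (payoff 3)
  P2 vs B: payoffs [4, 2] → best response X (payoff 4)
Mutual best responses: (A,Y), (B,X) → Nash equilibria.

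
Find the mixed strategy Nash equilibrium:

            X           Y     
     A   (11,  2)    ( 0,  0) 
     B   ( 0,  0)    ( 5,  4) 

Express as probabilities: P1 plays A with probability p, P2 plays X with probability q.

p = 0.6667, q = 0.3125

Work:
Find probabilities that make opponent indifferent:
P2 chooses q to make P1 indifferent between A and B
P1 chooses p to make P2 indifferent between X and Y
Mixed NE: P1 plays (A: 0.6667, B: 0.3333), P2 plays (X: 0.3125, Y: 0.6875)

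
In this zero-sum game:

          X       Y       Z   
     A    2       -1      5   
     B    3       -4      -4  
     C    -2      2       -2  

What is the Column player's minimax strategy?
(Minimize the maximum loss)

Column should play Y, value = 2

Work:
Column player minimizes Row's maximum payoff:
Column X: max payoff to Row = 3
Column Y: max payoff to Row = 2
Column Z: max payoff to Row = 5
Minimum is 2, achieved by column Y.
Minimax strategy: Y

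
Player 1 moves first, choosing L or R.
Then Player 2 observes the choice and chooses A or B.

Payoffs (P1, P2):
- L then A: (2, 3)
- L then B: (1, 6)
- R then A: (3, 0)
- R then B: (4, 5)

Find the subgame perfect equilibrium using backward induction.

P1 plays R, P2 plays B after L and B after R; Payoff (4, 5)

Work:
Backward induction:
After L: P2 chooses B → P1 gets 1
After R: P2 chooses B → P1 gets 4
P1 chooses R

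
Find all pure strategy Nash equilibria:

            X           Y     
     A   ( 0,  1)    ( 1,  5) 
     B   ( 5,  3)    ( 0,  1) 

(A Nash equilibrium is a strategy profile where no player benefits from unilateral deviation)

Nash equilibrium: (A, Y), (B, X)

Work:
Best responses:
  P1 vs X: payoffs [0, 5] → best response B (payoff 5)
  P1 vs Y: payoffs [1, 0] → best response A (payoff 1)
  P2 vs A: payoffs [1, 5] → best response Y (payoff 5)
  P2 vs B: payoffs [3, 1] → best response X (payoff 3)
Mutual best responses: (A,Y), (B,X) → Nash equilibria.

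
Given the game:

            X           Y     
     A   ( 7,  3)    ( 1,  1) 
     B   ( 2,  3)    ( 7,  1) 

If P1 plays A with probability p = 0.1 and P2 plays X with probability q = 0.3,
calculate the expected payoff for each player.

E[P1] = 5.23, E[P2] = 1.6

Work:
E[P1] = p·q·π₁(A,X) + p·(1-q)·π₁(A,Y) + (1-p)·q·π₁(B,X) + (1-p)·(1-q)·π₁(B,Y)
= 0.1·0.3·7 + 0.1·0.7·1 + 0.9·0.3·2 + 0.9·0.7·7
= 5.23

E[P2] = 1.6 (similar calculation)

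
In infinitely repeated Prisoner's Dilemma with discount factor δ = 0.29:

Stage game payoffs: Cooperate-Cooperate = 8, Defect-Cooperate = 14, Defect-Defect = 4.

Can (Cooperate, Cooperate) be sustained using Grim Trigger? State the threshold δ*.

δ* = 0.6; since δ = 0.29 < 0.6, cooperation cannot be sustained

Work:
For Grim Trigger:
Cooperate forever: 8/(1-δ)
Defect then punished: 14 + 4·δ/(1-δ)
Need: 8/(1-δ) ≥ 14 + 4·δ/(1-δ)
Solving: δ ≥ (T-R)/(T-P) = (14-8)/(14-4) = 0.6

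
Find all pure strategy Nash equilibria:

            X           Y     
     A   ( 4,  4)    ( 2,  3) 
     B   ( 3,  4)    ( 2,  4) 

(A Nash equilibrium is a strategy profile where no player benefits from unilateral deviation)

Nash equilibrium: (A, X), (B, Y)

Work:
Best responses:
  P1 vs X: payoffs [4, 3] → best response A (payoff 4)
  P1 vs Y: payoffs [2, 2] → best response A/B (payoff 2)
  P2 vs A: payoffs [4, 3] → best response X (payoff 4)
  P2 vs B: payoffs [4, 4] → best response X/Y (payoff 4)
Mutual best responses: (A,X), (B,Y) → Nash equilibria.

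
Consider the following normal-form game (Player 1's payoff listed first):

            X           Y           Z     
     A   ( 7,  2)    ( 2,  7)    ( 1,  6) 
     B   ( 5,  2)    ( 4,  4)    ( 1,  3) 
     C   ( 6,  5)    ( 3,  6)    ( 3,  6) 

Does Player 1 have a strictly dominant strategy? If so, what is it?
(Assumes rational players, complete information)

No strictly dominant strategy exists for Player 1

Work:
A strategy strictly dominates another if it gives a strictly higher payoff against every opponent action. Compare each pair of P1's strategies column-by-column:
  A vs B: [7 vs 5, 2 vs 4, 1 vs 1] → A does not strictly dominate B (column Y: 2 ≤ 4)
  A vs C: [7 vs 6, 2 vs 3, 1 vs 3] → A does not strictly dominate C (column Y: 2 ≤ 3)
  B vs A: [5 vs 7, 4 vs 2, 1 vs 1] → B does not strictly dominate A (column X: 5 ≤ 7)
  B vs C: [5 vs 6, 4 vs 3, 1 vs 3] → B does not strictly dominate C (column X: 5 ≤ 6)
  C vs A: [6 vs 7, 3 vs 2, 3 vs 1] → C does not strictly dominate A (column X: 6 ≤ 7)
  C vs B: [6 vs 5, 3 vs 4, 3 vs 1] → C does not strictly dominate B (column Y: 3 ≤ 4)
No single strategy strictly dominates all others → no strictly dominant strategy.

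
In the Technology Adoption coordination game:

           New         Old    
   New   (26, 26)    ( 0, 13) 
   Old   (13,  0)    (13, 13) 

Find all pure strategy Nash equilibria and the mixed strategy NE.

Pure NE: (New, New) and (Old, Old); Mixed NE: p = 0.5, q = 0.5

Work:
Check pure NE:
(New, New): (26, 26) - no unilateral deviation beneficial
(Old, Old): (13, 13) - no unilateral deviation beneficial
Mixed NE: P1 plays New with p = 0.5, P2 plays New with q = 0.5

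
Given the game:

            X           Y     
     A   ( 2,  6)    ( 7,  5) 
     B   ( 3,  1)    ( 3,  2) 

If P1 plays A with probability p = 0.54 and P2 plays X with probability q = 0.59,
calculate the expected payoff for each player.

E[P1] = 3.567, E[P2] = 3.6672

Work:
E[P1] = p·q·π₁(A,X) + p·(1-q)·π₁(A,Y) + (1-p)·q·π₁(B,X) + (1-p)·(1-q)·π₁(B,Y)
= 0.54·0.59·2 + 0.54·0.41·7 + 0.46·0.59·3 + 0.46·0.41·3
= 3.567

E[P2] = 3.6672 (similar calculation)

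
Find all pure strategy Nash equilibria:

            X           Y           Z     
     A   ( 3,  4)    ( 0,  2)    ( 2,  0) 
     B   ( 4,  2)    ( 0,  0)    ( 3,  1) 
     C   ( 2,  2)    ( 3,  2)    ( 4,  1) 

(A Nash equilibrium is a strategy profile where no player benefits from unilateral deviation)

Nash equilibrium: (B, X), (C, Y)

Work:
Best responses:
  P1 vs X: payoffs [3, 4, 2] → best response B (payoff 4)
  P1 vs Y: payoffs [0, 0, 3] → best response C (payoff 3)
  P1 vs Z: payoffs [2, 3, 4] → best response C (payoff 4)
  P2 vs A: payoffs [4, 2, 0] → best response X (payoff 4)
  P2 vs B: payoffs [2, 0, 1] → best response X (payoff 2)
  P2 vs C: payoffs [2, 2, 1] → best response X/Y (payoff 2)
Mutual best responses: (B,X), (C,Y) → Nash equilibria.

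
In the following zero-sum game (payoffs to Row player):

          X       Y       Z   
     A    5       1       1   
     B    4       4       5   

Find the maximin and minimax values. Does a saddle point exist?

Maximin = 4, Minimax = 4, Saddle: True

Work:
Row minimums: [1, 4] → maximin = 4
Column maximums: [5, 4, 5] → minimax = 4
Saddle point exists! Game value = 4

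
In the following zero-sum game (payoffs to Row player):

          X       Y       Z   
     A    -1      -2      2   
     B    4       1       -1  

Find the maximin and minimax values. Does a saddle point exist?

Maximin = -1, Minimax = 1, Saddle: False

Work:
Row minimums: [-2, -1] → maximin = -1
Column maximums: [4, 1, 2] → minimax = 1
No saddle point (maximin ≠ minimax). Mixed strategy needed.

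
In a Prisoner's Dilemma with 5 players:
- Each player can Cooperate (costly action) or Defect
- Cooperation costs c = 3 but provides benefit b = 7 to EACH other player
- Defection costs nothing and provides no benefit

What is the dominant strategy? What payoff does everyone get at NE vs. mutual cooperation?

Dominant: Defect; NE payoff = 0; Coop payoff = 25

Work:
Defect dominates (saves cost c = 3, benefit to others is external)
NE: All defect → everyone gets 0
If all cooperate: each receives (4)×7 - 3 = 25
Social dilemma: 25 > 0 but NE gives 0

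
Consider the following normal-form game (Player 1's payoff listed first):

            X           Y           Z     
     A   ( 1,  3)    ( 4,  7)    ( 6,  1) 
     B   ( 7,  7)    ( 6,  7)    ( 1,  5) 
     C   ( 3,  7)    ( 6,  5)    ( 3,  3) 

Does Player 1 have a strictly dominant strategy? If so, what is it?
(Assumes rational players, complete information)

No strictly dominant strategy exists for Player 1

Work:
A strategy strictly dominates another if it gives a strictly higher payoff against every opponent action. Compare each pair of P1's strategies column-by-column:
  A vs B: [1 vs 7, 4 vs 6, 6 vs 1] → A does not strictly dominate B (column X: 1 ≤ 7)
  A vs C: [1 vs 3, 4 vs 6, 6 vs 3] → A does not strictly dominate C (column X: 1 ≤ 3)
  B vs A: [7 vs 1, 6 vs 4, 1 vs 6] → B does not strictly dominate A (column Z: 1 ≤ 6)
  B vs C: [7 vs 3, 6 vs 6, 1 vs 3] → B does not strictly dominate C (column Y: 6 ≤ 6)
  C vs A: [3 vs 1, 6 vs 4, 3 vs 6] → C does not strictly dominate A (column Z: 3 ≤ 6)
  C vs B: [3 vs 7, 6 vs 6, 3 vs 1] → C does not strictly dominate B (column X: 3 ≤ 7)
No single strategy strictly dominates all others → no strictly dominant strategy.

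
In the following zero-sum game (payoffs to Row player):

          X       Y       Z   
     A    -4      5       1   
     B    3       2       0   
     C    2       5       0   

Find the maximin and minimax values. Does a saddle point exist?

Maximin = 0, Minimax = 1, Saddle: False

Work:
Row minimums: [-4, 0, 0] → maximin = 0
Column maximums: [3, 5, 1] → minimax = 1
No saddle point (maximin ≠ minimax). Mixed strategy needed.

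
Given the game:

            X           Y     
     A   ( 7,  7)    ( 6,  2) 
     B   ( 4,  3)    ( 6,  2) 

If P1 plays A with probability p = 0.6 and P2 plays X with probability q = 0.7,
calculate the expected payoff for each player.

E[P1] = 5.86, E[P2] = 4.38

Work:
E[P1] = p·q·π₁(A,X) + p·(1-q)·π₁(A,Y) + (1-p)·q·π₁(B,X) + (1-p)·(1-q)·π₁(B,Y)
= 0.6·0.7·7 + 0.6·0.3·6 + 0.4·0.7·4 + 0.4·0.3·6
= 5.86

E[P2] = 4.38 (similar calculation)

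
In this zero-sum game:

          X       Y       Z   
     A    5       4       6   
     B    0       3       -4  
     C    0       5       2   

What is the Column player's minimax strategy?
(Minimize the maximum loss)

Column should play X or Y (all achieve the minimum), value = 5

Work:
Column player minimizes Row's maximum payoff:
Column X: max payoff to Row = 5
Column Y: max payoff to Row = 5
Column Z: max payoff to Row = 6
Minimum is 5, achieved by columns X, Y (tied).
Each of X or Y is a minimax strategy.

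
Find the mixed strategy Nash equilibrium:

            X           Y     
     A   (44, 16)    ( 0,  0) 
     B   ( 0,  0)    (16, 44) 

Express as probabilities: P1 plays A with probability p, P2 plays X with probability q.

p = 0.7333, q = 0.2667

Work:
Find probabilities that make opponent indifferent:
P2 chooses q to make P1 indifferent between A and B
P1 chooses p to make P2 indifferent between X and Y
Mixed NE: P1 plays (A: 0.7333, B: 0.2667), P2 plays (X: 0.2667, Y: 0.7333)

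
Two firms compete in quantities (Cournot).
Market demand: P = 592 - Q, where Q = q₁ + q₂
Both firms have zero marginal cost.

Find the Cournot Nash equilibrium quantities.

q₁* = q₂* = 197.33; P* = 197.33

Work:
Profit: π_i = P·q_i = (a - q_i - q_j)·q_i
FOC: ∂π_i/∂q_i = a - 2q_i - q_j = 0
Reaction function: q_i = (592 - q_j)/2
Symmetry: q* = 592/3 = 197.33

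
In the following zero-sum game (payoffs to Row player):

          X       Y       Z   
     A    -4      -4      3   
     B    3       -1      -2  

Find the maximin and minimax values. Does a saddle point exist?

Maximin = -2, Minimax = -1, Saddle: False

Work:
Row minimums: [-4, -2] → maximin = -2
Column maximums: [3, -1, 3] → minimax = -1
No saddle point (maximin ≠ minimax). Mixed strategy needed.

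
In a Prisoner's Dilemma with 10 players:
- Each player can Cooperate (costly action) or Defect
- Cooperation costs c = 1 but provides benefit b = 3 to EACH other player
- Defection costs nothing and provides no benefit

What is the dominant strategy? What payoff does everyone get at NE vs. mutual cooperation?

Dominant: Defect; NE payoff = 0; Coop payoff = 26

Work:
Defect dominates (saves cost c = 1, benefit to others is external)
NE: All defect → everyone gets 0
If all cooperate: each receives (9)×3 - 1 = 26
Social dilemma: 26 > 0 but NE gives 0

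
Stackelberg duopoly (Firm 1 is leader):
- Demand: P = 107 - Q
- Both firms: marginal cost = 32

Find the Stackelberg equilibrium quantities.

q₁* (leader) = 37.5, q₂* (follower) = 18.75

Work:
Follower's reaction: q₂ = (a - c - q₁)/2
Leader substitutes: π₁ = q₁·(a - q₁ - (a-c-q₁)/2 - c)
FOC: q₁* = (107 - 32)/2 = 37.50
Then: q₂* = (107 - 32 - 37.5)/2 = 18.75
Leader has first-mover advantage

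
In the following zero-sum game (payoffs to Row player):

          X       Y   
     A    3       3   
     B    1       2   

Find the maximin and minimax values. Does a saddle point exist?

Maximin = 3, Minimax = 3, Saddle: True

Work:
Row minimums: [3, 1] → maximin = 3
Column maximums: [3, 3] → minimax = 3
Saddle point exists! Game value = 3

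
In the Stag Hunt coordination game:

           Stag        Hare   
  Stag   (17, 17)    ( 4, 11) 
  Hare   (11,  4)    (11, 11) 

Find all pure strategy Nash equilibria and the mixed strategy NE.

Pure NE: (Stag, Stag) and (Hare, Hare); Mixed NE: p = 0.5385, q = 0.5385

Work:
Check pure NE:
(Stag, Stag): (17, 17) - no unilateral deviation beneficial
(Hare, Hare): (11, 11) - no unilateral deviation beneficial
Mixed NE: P1 plays Stag with p = 0.5385, P2 plays Stag with q = 0.5385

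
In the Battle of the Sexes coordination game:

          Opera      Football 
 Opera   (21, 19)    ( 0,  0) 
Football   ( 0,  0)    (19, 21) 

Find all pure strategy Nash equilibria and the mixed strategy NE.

Pure NE: (Opera, Opera) and (Football, Football); Mixed NE: p = 0.525, q = 0.475

Work:
Check pure NE:
(Opera, Opera): (21, 19) - no unilateral deviation beneficial
(Football, Football): (19, 21) - no unilateral deviation beneficial
Mixed NE: P1 plays Opera with p = 0.525, P2 plays Opera with q = 0.475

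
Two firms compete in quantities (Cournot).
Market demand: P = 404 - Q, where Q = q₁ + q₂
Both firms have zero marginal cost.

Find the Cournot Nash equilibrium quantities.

q₁* = q₂* = 134.67; P* = 134.67

Work:
Profit: π_i = P·q_i = (a - q_i - q_j)·q_i
FOC: ∂π_i/∂q_i = a - 2q_i - q_j = 0
Reaction function: q_i = (404 - q_j)/2
Symmetry: q* = 404/3 = 134.67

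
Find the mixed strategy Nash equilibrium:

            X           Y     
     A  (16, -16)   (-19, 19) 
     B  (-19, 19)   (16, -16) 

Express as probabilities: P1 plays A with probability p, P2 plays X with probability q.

p = 0.5, q = 0.5

Work:
Find probabilities that make opponent indifferent:
P2 chooses q to make P1 indifferent between A and B
P1 chooses p to make P2 indifferent between X and Y
Mixed NE: P1 plays (A: 0.5, B: 0.5), P2 plays (X: 0.5, Y: 0.5)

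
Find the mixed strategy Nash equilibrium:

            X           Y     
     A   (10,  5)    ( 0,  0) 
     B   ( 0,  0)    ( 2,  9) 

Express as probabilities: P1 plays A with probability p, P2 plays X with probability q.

p = 0.6429, q = 0.1667

Work:
Find probabilities that make opponent indifferent:
P2 chooses q to make P1 indifferent between A and B
P1 chooses p to make P2 indifferent between X and Y
Mixed NE: P1 plays (A: 0.6429, B: 0.3571), P2 plays (X: 0.1667, Y: 0.8333)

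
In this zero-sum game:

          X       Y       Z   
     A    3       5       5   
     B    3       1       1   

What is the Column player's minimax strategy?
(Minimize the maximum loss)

Column should play X, value = 3

Work:
Column player minimizes Row's maximum payoff:
Column X: max payoff to Row = 3
Column Y: max payoff to Row = 5
Column Z: max payoff to Row = 5
Minimum is 3, achieved by column X.
Minimax strategy: X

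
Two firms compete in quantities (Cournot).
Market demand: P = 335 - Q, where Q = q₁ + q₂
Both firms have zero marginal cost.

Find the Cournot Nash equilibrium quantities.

q₁* = q₂* = 111.67; P* = 111.67

Work:
Profit: π_i = P·q_i = (a - q_i - q_j)·q_i
FOC: ∂π_i/∂q_i = a - 2q_i - q_j = 0
Reaction function: q_i = (335 - q_j)/2
Symmetry: q* = 335/3 = 111.67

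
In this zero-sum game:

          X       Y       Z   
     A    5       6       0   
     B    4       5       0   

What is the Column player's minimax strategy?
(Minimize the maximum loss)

Column should play Z, value = 0

Work:
Column player minimizes Row's maximum payoff:
Column X: max payoff to Row = 5
Column Y: max payoff to Row = 6
Column Z: max payoff to Row = 0
Minimum is 0, achieved by column Z.
Minimax strategy: Z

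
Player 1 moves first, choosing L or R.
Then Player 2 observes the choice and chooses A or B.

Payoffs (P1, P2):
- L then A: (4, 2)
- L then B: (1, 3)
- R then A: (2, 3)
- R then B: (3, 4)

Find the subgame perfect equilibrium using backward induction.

P1 plays R, P2 plays B after L and B after R; Payoff (3, 4)

Work:
Backward induction:
After L: P2 chooses B → P1 gets 1
After R: P2 chooses B → P1 gets 3
P1 chooses R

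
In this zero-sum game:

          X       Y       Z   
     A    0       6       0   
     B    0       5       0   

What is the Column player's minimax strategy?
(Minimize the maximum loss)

Column should play X or Z (all achieve the minimum), value = 0

Work:
Column player minimizes Row's maximum payoff:
Column X: max payoff to Row = 0
Column Y: max payoff to Row = 6
Column Z: max payoff to Row = 0
Minimum is 0, achieved by columns X, Z (tied).
Each of X or Z is a minimax strategy.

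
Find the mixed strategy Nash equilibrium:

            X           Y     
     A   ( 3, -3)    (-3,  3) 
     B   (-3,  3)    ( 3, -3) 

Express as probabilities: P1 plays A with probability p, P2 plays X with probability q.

p = 0.5, q = 0.5

Work:
Find probabilities that make opponent indifferent:
P2 chooses q to make P1 indifferent between A and B
P1 chooses p to make P2 indifferent between X and Y
Mixed NE: P1 plays (A: 0.5, B: 0.5), P2 plays (X: 0.5, Y: 0.5)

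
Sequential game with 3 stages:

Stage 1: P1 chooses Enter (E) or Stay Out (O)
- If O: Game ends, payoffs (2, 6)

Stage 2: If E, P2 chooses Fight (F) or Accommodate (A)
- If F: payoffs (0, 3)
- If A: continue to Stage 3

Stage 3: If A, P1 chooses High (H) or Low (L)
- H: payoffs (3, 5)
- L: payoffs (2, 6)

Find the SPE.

SPE: (E, A, H); Outcome (3, 5)

Work:
Stage 3: P1 chooses H (3 vs 2)
Stage 2: P2: F->3, A->5 (anticipating H). Choose A
Stage 1: P1: O->2, E->3 (anticipating A, H). Choose E
SPE path: E -> A -> H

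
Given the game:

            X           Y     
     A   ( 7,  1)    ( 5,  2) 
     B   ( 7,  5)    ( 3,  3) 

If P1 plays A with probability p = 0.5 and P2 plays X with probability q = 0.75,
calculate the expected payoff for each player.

E[P1] = 6.25, E[P2] = 2.875

Work:
E[P1] = p·q·π₁(A,X) + p·(1-q)·π₁(A,Y) + (1-p)·q·π₁(B,X) + (1-p)·(1-q)·π₁(B,Y)
= 0.5·0.75·7 + 0.5·0.25·5 + 0.5·0.75·7 + 0.5·0.25·3
= 6.25

E[P2] = 2.875 (similar calculation)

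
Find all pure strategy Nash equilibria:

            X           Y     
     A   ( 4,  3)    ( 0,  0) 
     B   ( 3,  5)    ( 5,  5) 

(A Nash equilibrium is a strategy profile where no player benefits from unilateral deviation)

Nash equilibrium: (A, X), (B, Y)

Work:
Best responses:
  P1 vs X: payoffs [4, 3] → best response A (payoff 4)
  P1 vs Y: payoffs [0, 5] → best response B (payoff 5)
  P2 vs A: payoffs [3, 0] → best response X (payoff 3)
  P2 vs B: payoffs [5, 5] → best response X/Y (payoff 5)
Mutual best responses: (A,X), (B,Y) → Nash equilibria.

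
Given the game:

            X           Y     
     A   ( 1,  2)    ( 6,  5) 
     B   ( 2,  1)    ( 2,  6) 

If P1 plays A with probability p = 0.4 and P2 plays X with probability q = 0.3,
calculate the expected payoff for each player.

E[P1] = 3.0, E[P2] = 4.34

Work:
E[P1] = p·q·π₁(A,X) + p·(1-q)·π₁(A,Y) + (1-p)·q·π₁(B,X) + (1-p)·(1-q)·π₁(B,Y)
= 0.4·0.3·1 + 0.4·0.7·6 + 0.6·0.3·2 + 0.6·0.7·2
= 3.0

E[P2] = 4.34 (similar calculation)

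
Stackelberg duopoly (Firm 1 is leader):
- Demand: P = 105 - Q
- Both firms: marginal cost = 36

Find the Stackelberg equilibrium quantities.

q₁* (leader) = 34.5, q₂* (follower) = 17.25

Work:
Follower's reaction: q₂ = (a - c - q₁)/2
Leader substitutes: π₁ = q₁·(a - q₁ - (a-c-q₁)/2 - c)
FOC: q₁* = (105 - 36)/2 = 34.50
Then: q₂* = (105 - 36 - 34.5)/2 = 17.25
Leader has first-mover advantage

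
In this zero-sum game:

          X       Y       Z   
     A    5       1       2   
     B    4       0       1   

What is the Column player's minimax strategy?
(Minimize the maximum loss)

Column should play Y, value = 1

Work:
Column player minimizes Row's maximum payoff:
Column X: max payoff to Row = 5
Column Y: max payoff to Row = 1
Column Z: max payoff to Row = 2
Minimum is 1, achieved by column Y.
Minimax strategy: Y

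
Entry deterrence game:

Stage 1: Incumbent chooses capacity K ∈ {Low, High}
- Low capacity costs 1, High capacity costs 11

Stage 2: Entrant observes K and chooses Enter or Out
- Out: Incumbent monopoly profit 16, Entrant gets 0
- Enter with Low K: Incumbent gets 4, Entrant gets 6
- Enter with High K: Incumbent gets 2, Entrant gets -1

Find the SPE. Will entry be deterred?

SPE: (High, Enter|Low, Out|High); Entry deterred. Incumbent net profit = 5

Work:
After Low K: Entrant enters (6 > 0)
After High K: Entrant stays out (-1 < 0)
Incumbent: Low → 4−1=3, High → 16−11=5
Incumbent chooses High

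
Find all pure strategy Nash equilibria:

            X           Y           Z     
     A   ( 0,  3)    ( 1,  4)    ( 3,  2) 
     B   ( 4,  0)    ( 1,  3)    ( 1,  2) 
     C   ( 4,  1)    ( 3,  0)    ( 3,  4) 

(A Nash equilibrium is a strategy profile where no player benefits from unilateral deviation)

Nash equilibrium: (C, Z)

Work:
Best responses:
  P1 vs X: payoffs [0, 4, 4] → best response B/C (payoff 4)
  P1 vs Y: payoffs [1, 1, 3] → best response C (payoff 3)
  P1 vs Z: payoffs [3, 1, 3] → best response A/C (payoff 3)
  P2 vs A: payoffs [3, 4, 2] → best response Y (payoff 4)
  P2 vs B: payoffs [0, 3, 2] → best response Y (payoff 3)
  P2 vs C: payoffs [1, 0, 4] → best response Z (payoff 4)
Mutual best responses: (C,Z) → Nash equilibria.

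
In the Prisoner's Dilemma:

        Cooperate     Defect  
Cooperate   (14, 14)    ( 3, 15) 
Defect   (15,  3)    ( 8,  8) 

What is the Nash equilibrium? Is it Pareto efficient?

(Defect, Defect) is NE; not Pareto efficient

Work:
Defect dominates Cooperate for both players:
If P2 cooperates: Defect (15) > Cooperate (14)
If P2 defects: Defect (8) > Cooperate (3)
NE: (Defect, Defect) with payoff (8, 8)
But (Cooperate, Cooperate) = (14, 14) Pareto dominates (8, 8)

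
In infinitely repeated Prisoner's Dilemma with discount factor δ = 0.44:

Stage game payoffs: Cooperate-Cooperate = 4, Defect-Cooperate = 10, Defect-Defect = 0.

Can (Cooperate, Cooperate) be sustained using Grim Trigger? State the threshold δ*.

δ* = 0.6; since δ = 0.44 < 0.6, cooperation cannot be sustained

Work:
For Grim Trigger:
Cooperate forever: 4/(1-δ)
Defect then punished: 10 + 0·δ/(1-δ)
Need: 4/(1-δ) ≥ 10 + 0·δ/(1-δ)
Solving: δ ≥ (T-R)/(T-P) = (10-4)/(10-0) = 0.6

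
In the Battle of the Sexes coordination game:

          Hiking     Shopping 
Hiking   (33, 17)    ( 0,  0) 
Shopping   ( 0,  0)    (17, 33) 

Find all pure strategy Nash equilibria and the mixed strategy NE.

Pure NE: (Hiking, Hiking) and (Shopping, Shopping); Mixed NE: p = 0.66, q = 0.34

Work:
Check pure NE:
(Hiking, Hiking): (33, 17) - no unilateral deviation beneficial
(Shopping, Shopping): (17, 33) - no unilateral deviation beneficial
Mixed NE: P1 plays Hiking with p = 0.66, P2 plays Hiking with q = 0.34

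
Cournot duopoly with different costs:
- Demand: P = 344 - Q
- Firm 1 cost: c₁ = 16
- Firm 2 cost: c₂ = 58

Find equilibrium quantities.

q₁* = 123.33, q₂* = 81.33

Work:
Reaction: q₁ = (344 - 16 - q₂)/2
Reaction: q₂ = (344 - 58 - q₁)/2
Solve simultaneously:
q₁* = (344 - 2×16 + 58)/3 = 123.33
q₂* = (344 - 2×58 + 16)/3 = 81.33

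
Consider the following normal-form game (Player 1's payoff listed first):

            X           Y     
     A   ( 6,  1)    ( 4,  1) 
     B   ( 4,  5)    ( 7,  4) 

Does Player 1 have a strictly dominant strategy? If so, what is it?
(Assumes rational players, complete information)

No strictly dominant strategy exists for Player 1

Work:
A strategy strictly dominates another if it gives a strictly higher payoff against every opponent action. Compare each pair of P1's strategies column-by-column:
  A vs B: [6 vs 4, 4 vs 7] → A does not strictly dominate B (column Y: 4 ≤ 7)
  B vs A: [4 vs 6, 7 vs 4] → B does not strictly dominate A (column X: 4 ≤ 6)
No single strategy strictly dominates all others → no strictly dominant strategy.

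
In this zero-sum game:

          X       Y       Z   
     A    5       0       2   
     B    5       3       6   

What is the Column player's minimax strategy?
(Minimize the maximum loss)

Column should play Y, value = 3

Work:
Column player minimizes Row's maximum payoff:
Column X: max payoff to Row = 5
Column Y: max payoff to Row = 3
Column Z: max payoff to Row = 6
Minimum is 3, achieved by column Y.
Minimax strategy: Y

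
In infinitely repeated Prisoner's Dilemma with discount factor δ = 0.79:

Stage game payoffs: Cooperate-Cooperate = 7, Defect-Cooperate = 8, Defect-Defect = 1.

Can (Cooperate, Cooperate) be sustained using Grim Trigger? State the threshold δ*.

δ* = 0.1429; since δ = 0.79 ≥ 0.1429, cooperation can be sustained

Work:
For Grim Trigger:
Cooperate forever: 7/(1-δ)
Defect then punished: 8 + 1·δ/(1-δ)
Need: 7/(1-δ) ≥ 8 + 1·δ/(1-δ)
Solving: δ ≥ (T-R)/(T-P) = (8-7)/(8-1) = 0.1429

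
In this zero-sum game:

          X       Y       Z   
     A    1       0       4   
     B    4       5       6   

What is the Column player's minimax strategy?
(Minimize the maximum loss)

Column should play X, value = 4

Work:
Column player minimizes Row's maximum payoff:
Column X: max payoff to Row = 4
Column Y: max payoff to Row = 5
Column Z: max payoff to Row = 6
Minimum is 4, achieved by column X.
Minimax strategy: X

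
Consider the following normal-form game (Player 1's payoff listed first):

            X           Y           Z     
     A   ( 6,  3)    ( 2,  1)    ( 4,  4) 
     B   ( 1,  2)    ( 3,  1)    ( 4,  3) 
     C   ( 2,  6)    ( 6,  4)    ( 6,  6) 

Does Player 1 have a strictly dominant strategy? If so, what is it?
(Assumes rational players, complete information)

No strictly dominant strategy exists for Player 1

Work:
A strategy strictly dominates another if it gives a strictly higher payoff against every opponent action. Compare each pair of P1's strategies column-by-column:
  A vs B: [6 vs 1, 2 vs 3, 4 vs 4] → A does not strictly dominate B (column Y: 2 ≤ 3)
  A vs C: [6 vs 2, 2 vs 6, 4 vs 6] → A does not strictly dominate C (column Y: 2 ≤ 6)
  B vs A: [1 vs 6, 3 vs 2, 4 vs 4] → B does not strictly dominate A (column X: 1 ≤ 6)
  B vs C: [1 vs 2, 3 vs 6, 4 vs 6] → B does not strictly dominate C (column X: 1 ≤ 2)
  C vs A: [2 vs 6, 6 vs 2, 6 vs 4] → C does not strictly dominate A (column X: 2 ≤ 6)
  C vs B: [2 vs 1, 6 vs 3, 6 vs 4] → C strictly dominates B
No single strategy strictly dominates all others → no strictly dominant strategy.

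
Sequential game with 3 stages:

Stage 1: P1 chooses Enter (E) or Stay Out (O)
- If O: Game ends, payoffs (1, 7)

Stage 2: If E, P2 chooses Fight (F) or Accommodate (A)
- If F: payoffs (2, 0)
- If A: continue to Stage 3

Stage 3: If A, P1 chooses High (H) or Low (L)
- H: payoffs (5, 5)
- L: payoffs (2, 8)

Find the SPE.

SPE: (E, A, H); Outcome (5, 5)

Work:
Stage 3: P1 chooses H (5 vs 2)
Stage 2: P2: F->0, A->5 (anticipating H). Choose A
Stage 1: P1: O->1, E->5 (anticipating A, H). Choose E
SPE path: E -> A -> H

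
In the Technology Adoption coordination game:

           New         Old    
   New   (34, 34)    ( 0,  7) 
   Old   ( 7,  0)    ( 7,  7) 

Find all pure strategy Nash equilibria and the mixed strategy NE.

Pure NE: (New, New) and (Old, Old); Mixed NE: p = 0.2059, q = 0.2059

Work:
Check pure NE:
(New, New): (34, 34) - no unilateral deviation beneficial
(Old, Old): (7, 7) - no unilateral deviation beneficial
Mixed NE: P1 plays New with p = 0.2059, P2 plays New with q = 0.2059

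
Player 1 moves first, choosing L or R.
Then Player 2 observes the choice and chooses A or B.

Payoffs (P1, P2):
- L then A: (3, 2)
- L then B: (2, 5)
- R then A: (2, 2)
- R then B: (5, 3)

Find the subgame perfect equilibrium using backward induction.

P1 plays R, P2 plays B after L and B after R; Payoff (5, 3)

Work:
Backward induction:
After L: P2 chooses B → P1 gets 2
After R: P2 chooses B → P1 gets 5
P1 chooses R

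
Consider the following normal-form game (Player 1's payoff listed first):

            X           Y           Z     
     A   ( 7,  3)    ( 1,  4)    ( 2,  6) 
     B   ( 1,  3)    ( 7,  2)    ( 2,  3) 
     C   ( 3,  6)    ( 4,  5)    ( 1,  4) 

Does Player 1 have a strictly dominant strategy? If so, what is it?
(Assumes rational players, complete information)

No strictly dominant strategy exists for Player 1

Work:
A strategy strictly dominates another if it gives a strictly higher payoff against every opponent action. Compare each pair of P1's strategies column-by-column:
  A vs B: [7 vs 1, 1 vs 7, 2 vs 2] → A does not strictly dominate B (column Y: 1 ≤ 7)
  A vs C: [7 vs 3, 1 vs 4, 2 vs 1] → A does not strictly dominate C (column Y: 1 ≤ 4)
  B vs A: [1 vs 7, 7 vs 1, 2 vs 2] → B does not strictly dominate A (column X: 1 ≤ 7)
  B vs C: [1 vs 3, 7 vs 4, 2 vs 1] → B does not strictly dominate C (column X: 1 ≤ 3)
  C vs A: [3 vs 7, 4 vs 1, 1 vs 2] → C does not strictly dominate A (column X: 3 ≤ 7)
  C vs B: [3 vs 1, 4 vs 7, 1 vs 2] → C does not strictly dominate B (column Y: 4 ≤ 7)
No single strategy strictly dominates all others → no strictly dominant strategy.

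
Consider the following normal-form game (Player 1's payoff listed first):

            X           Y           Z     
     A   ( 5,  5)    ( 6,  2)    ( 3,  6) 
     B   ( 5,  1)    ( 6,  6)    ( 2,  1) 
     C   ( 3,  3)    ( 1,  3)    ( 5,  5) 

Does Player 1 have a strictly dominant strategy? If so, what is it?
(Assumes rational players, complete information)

No strictly dominant strategy exists for Player 1

Work:
A strategy strictly dominates another if it gives a strictly higher payoff against every opponent action. Compare each pair of P1's strategies column-by-column:
  A vs B: [5 vs 5, 6 vs 6, 3 vs 2] → A does not strictly dominate B (column X: 5 ≤ 5)
  A vs C: [5 vs 3, 6 vs 1, 3 vs 5] → A does not strictly dominate C (column Z: 3 ≤ 5)
  B vs A: [5 vs 5, 6 vs 6, 2 vs 3] → B does not strictly dominate A (column X: 5 ≤ 5)
  B vs C: [5 vs 3, 6 vs 1, 2 vs 5] → B does not strictly dominate C (column Z: 2 ≤ 5)
  C vs A: [3 vs 5, 1 vs 6, 5 vs 3] → C does not strictly dominate A (column X: 3 ≤ 5)
  C vs B: [3 vs 5, 1 vs 6, 5 vs 2] → C does not strictly dominate B (column X: 3 ≤ 5)
No single strategy strictly dominates all others → no strictly dominant strategy.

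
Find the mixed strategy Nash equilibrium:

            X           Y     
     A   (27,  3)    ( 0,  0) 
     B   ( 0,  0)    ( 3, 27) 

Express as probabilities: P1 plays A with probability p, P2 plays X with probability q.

p = 0.9, q = 0.1

Work:
Find probabilities that make opponent indifferent:
P2 chooses q to make P1 indifferent between A and B
P1 chooses p to make P2 indifferent between X and Y
Mixed NE: P1 plays (A: 0.9, B: 0.1), P2 plays (X: 0.1, Y: 0.9)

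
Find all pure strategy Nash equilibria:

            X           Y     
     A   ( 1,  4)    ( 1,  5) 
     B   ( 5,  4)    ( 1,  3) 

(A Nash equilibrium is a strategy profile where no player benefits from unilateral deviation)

Nash equilibrium: (A, Y), (B, X)

Work:
Best responses:
  P1 vs X: payoffs [1, 5] → best response B (payoff 5)
  P1 vs Y: payoffs [1, 1] → best response A/B (payoff 1)
  P2 vs A: payoffs [4, 5] → best response Y (payoff 5)
  P2 vs B: payoffs [4, 3] → best response X (payoff 4)
Mutual best responses: (A,Y), (B,X) → Nash equilibria.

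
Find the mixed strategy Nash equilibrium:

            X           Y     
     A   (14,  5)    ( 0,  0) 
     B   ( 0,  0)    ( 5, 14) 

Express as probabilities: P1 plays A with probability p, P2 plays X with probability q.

p = 0.7368, q = 0.2632

Work:
Find probabilities that make opponent indifferent:
P2 chooses q to make P1 indifferent between A and B
P1 chooses p to make P2 indifferent between X and Y
Mixed NE: P1 plays (A: 0.7368, B: 0.2632), P2 plays (X: 0.2632, Y: 0.7368)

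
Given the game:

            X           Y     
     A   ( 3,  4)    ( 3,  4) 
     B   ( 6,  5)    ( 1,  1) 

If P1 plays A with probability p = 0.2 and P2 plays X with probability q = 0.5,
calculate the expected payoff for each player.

E[P1] = 3.4, E[P2] = 3.2

Work:
E[P1] = p·q·π₁(A,X) + p·(1-q)·π₁(A,Y) + (1-p)·q·π₁(B,X) + (1-p)·(1-q)·π₁(B,Y)
= 0.2·0.5·3 + 0.2·0.5·3 + 0.8·0.5·6 + 0.8·0.5·1
= 3.4

E[P2] = 3.2 (similar calculation)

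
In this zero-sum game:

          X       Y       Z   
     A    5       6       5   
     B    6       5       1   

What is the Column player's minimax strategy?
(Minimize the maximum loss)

Column should play Z, value = 5

Work:
Column player minimizes Row's maximum payoff:
Column X: max payoff to Row = 6
Column Y: max payoff to Row = 6
Column Z: max payoff to Row = 5
Minimum is 5, achieved by column Z.
Minimax strategy: Z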